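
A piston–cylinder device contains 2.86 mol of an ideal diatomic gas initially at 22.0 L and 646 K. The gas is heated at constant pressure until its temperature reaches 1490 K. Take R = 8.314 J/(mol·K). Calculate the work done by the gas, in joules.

P₁ = nRT₁/V₁ = 2.86×8.314×646/22.0 = 698 kPa.
Isobaric: P stays 698 kPa; V/T = const ⇒ T₂ = 1490 K, V₂ = 50.7 L.
W = PΔV = 698×(50.7−22.0) kPa·L = 20100 J.

20100 J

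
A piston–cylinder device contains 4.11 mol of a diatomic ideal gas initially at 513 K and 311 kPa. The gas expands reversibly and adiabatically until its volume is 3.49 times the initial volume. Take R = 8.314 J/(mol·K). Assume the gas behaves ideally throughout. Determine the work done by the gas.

17200 J

V₁ = nRT₁/P₁ = 4.11×8.314×513/311 = 56.4 L.
Adiabatic: TV^(γ−1) = const ⇒ T₂ = 513×(0.287)^0.400 = 311 K; PV^γ = const ⇒ P₂ = 54.1 kPa.
ΔU = nCvΔT = 4.11×20.8×(311−513) = -17200 J.
Q = 0 for an adiabatic process, so W = −ΔU = 17200 J.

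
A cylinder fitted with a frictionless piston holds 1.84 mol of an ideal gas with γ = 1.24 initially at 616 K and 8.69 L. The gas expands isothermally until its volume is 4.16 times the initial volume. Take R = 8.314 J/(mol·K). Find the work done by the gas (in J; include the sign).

P₁ = nRT₁/V₁ = 1.84×8.314×616/8.69 = 1080 kPa.
Isothermal: T stays 616 K; PV = const ⇒ V₂ = 36.2 L, P₂ = 261 kPa.
W = nRT ln(V₂/V₁) = 1.84×8.314×616×ln(4.16) = 13400 J.

13400 J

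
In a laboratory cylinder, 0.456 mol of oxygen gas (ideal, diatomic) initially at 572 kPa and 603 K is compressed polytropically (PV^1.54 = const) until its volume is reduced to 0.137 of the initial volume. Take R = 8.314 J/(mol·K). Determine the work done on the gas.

V₁ = nRT₁/P₁ = 0.456×8.314×603/572 = 4.00 L.
Polytropic n=1.54: T₂ = T₁(V₁/V₂)^(n−1) = 603×(7.30)^0.54 = 1760 K; P₂ = P₁(V₁/V₂)^n = 12200 kPa.
W = (P₁V₁−P₂V₂)/(n−1) = (572×4.00−12200×0.548)/0.54 = -8150 J.
Work done on the gas = −W_by = 8150 J.

8150 J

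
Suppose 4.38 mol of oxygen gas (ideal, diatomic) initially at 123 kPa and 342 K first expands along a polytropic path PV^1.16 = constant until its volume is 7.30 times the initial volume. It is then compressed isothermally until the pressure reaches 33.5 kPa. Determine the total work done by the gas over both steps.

12100 J

V₁ = nRT₁/P₁ = 4.38×8.314×342/123 = 101 L.
Step 1 — Polytropic n=1.16: T₂ = T₁(V₁/V₂)^(n−1) = 342×(0.137)^0.16 = 249 K; P₂ = P₁(V₁/V₂)^n = 12.3 kPa.
W = (P₁V₁−P₂V₂)/(n−1) = (123×101−12.3×739)/0.16 = 21200 J.
ΔU = nCvΔT = 4.38×20.8×(249−342) = -8480 J.
Q = ΔU + W = 12700 J.
State after step 1: P = 12.3 kPa, V = 739 L, T = 249 K.
Step 2 — Isothermal: T stays 249 K; PV = const ⇒ V₂ = 270 L, P₂ = 33.5 kPa.
ΔU = 0 (ideal gas, T constant).
W = nRT ln(V₂/V₁) = 4.38×8.314×249×ln(0.366) = -9110 J.
Q = ΔU + W = -9110 J.
Net over both steps: W = 12100 J, Q = 3610 J, ΔU = -8480 J.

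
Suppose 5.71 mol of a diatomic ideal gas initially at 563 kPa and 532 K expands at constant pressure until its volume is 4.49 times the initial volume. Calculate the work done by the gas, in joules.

V₁ = nRT₁/P₁ = 5.71×8.314×532/563 = 44.9 L.
Isobaric: P stays 563 kPa; V/T = const ⇒ T₂ = 2390 K, V₂ = 201 L.
W = PΔV = 563×(201−44.9) kPa·L = 88100 J.

88100 J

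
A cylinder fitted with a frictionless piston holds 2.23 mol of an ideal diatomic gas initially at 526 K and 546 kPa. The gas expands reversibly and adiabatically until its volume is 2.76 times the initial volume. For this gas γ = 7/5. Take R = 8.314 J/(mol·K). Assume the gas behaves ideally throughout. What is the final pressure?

V₁ = nRT₁/P₁ = 2.23×8.314×526/546 = 17.9 L.
Adiabatic: TV^(γ−1) = const ⇒ T₂ = 526×(0.362)^0.400 = 350 K; PV^γ = const ⇒ P₂ = 132 kPa.

132 kPa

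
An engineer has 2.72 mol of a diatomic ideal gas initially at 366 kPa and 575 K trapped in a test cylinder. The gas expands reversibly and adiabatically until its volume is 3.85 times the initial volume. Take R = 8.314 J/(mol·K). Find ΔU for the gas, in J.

-13500 J

V₁ = nRT₁/P₁ = 2.72×8.314×575/366 = 35.5 L.
Adiabatic: TV^(γ−1) = const ⇒ T₂ = 575×(0.260)^0.400 = 335 K; PV^γ = const ⇒ P₂ = 55.4 kPa.
For an ideal gas ΔU = nCvΔT with Cv = (5/2)R = 20.8 J/(mol·K).
ΔU = 2.72×20.8×(335−575) = -13500 J.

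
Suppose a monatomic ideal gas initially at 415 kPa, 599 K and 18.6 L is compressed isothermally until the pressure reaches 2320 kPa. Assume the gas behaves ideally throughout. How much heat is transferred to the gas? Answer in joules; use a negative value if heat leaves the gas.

n = P₁V₁/(RT₁) = 415×18.6/(8.314×599) = 1.55 mol.
Isothermal: T stays 599 K; PV = const ⇒ V₂ = 3.33 L, P₂ = 2320 kPa.
ΔU = 0 (ideal gas, T constant).
W = nRT ln(V₂/V₁) = 1.55×8.314×599×ln(0.179) = -13300 J.
Q = ΔU + W = -13300 J.

-13300 J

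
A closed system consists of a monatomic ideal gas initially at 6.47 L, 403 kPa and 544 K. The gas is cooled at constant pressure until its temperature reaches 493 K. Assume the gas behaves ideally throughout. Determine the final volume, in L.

5.86 L

Isobaric: P stays 403 kPa; V/T = const ⇒ T₂ = 493 K, V₂ = 5.86 L.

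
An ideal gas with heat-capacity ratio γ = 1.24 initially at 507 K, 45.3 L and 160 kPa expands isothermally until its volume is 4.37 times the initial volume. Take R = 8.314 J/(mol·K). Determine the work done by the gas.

10700 J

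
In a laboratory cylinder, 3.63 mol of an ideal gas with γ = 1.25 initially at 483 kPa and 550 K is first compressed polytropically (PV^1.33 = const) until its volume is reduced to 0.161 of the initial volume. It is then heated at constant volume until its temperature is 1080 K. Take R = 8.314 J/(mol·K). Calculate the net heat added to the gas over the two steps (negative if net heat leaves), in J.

V₁ = nRT₁/P₁ = 3.63×8.314×550/483 = 34.4 L.
Step 1 — Polytropic n=1.33: T₂ = T₁(V₁/V₂)^(n−1) = 550×(6.21)^0.33 = 1000 K; P₂ = P₁(V₁/V₂)^n = 5480 kPa.
W = (P₁V₁−P₂V₂)/(n−1) = (483×34.4−5480×5.53)/0.33 = -41600 J.
ΔU = nCvΔT = 3.63×33.3×(1000−550) = 54900 J.
Q = ΔU + W = 13300 J.
State after step 1: P = 5480 kPa, V = 5.53 L, T = 1000 K.
Step 2 — Isochoric: V stays 5.53 L; P/T = const ⇒ T₂ = 1080 K, P₂ = 5890 kPa.
W = 0 (no volume change).
ΔU = nCvΔT = 3.63×33.3×(1080−1000) = 9070 J.
Q = ΔU = 9070 J.
Net over both steps: W = -41600 J, Q = 22400 J, ΔU = 64000 J.

22400 J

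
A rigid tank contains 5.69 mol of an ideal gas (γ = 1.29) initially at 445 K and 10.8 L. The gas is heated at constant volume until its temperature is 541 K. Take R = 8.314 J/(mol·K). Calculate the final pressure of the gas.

2370 kPa

P₁ = nRT₁/V₁ = 5.69×8.314×445/10.8 = 1950 kPa.
Isochoric: V stays 10.8 L; P/T = const ⇒ T₂ = 541 K, P₂ = 2370 kPa.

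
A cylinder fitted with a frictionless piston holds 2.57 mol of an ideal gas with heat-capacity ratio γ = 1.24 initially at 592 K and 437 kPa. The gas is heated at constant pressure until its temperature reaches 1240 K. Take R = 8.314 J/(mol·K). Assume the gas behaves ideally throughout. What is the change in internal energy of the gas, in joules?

57700 J

V₁ = nRT₁/P₁ = 2.57×8.314×592/437 = 28.9 L.
Isobaric: P stays 437 kPa; V/T = const ⇒ T₂ = 1240 K, V₂ = 60.6 L.
For an ideal gas ΔU = nCvΔT with Cv = R/(γ−1) = 34.6 J/(mol·K).
ΔU = 2.57×34.6×(1240−592) = 57700 J.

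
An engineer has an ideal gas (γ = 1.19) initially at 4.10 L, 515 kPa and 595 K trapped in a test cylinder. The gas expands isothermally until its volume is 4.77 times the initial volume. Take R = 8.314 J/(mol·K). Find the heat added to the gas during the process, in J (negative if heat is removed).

n = P₁V₁/(RT₁) = 515×4.10/(8.314×595) = 0.427 mol.
Isothermal: T stays 595 K; PV = const ⇒ V₂ = 19.6 L, P₂ = 108 kPa.
ΔU = 0 (ideal gas, T constant).
W = nRT ln(V₂/V₁) = 0.427×8.314×595×ln(4.77) = 3300 J.
Q = ΔU + W = 3300 J.

3300 J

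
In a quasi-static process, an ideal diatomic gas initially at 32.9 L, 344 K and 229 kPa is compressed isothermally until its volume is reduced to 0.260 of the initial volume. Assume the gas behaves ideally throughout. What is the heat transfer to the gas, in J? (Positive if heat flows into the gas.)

n = P₁V₁/(RT₁) = 229×32.9/(8.314×344) = 2.63 mol.
Isothermal: T stays 344 K; PV = const ⇒ V₂ = 8.55 L, P₂ = 881 kPa.
ΔU = 0 (ideal gas, T constant).
W = nRT ln(V₂/V₁) = 2.63×8.314×344×ln(0.260) = -10100 J.
Q = ΔU + W = -10100 J.

-10100 J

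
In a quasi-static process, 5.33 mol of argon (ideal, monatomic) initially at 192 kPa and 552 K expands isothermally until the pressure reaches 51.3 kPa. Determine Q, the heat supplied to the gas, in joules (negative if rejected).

V₁ = nRT₁/P₁ = 5.33×8.314×552/192 = 127 L.
Isothermal: T stays 552 K; PV = const ⇒ V₂ = 477 L, P₂ = 51.3 kPa.
ΔU = 0 (ideal gas, T constant).
W = nRT ln(V₂/V₁) = 5.33×8.314×552×ln(3.74) = 32300 J.
Q = ΔU + W = 32300 J.

32300 J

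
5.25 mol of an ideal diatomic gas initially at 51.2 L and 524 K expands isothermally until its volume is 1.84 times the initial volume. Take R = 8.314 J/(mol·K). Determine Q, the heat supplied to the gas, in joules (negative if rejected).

P₁ = nRT₁/V₁ = 5.25×8.314×524/51.2 = 447 kPa.
Isothermal: T stays 524 K; PV = const ⇒ V₂ = 94.2 L, P₂ = 243 kPa.
ΔU = 0 (ideal gas, T constant).
W = nRT ln(V₂/V₁) = 5.25×8.314×524×ln(1.84) = 13900 J.
Q = ΔU + W = 13900 J.

13900 J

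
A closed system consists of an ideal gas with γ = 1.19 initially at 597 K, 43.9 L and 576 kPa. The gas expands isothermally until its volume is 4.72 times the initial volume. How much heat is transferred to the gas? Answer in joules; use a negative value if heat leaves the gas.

n = P₁V₁/(RT₁) = 576×43.9/(8.314×597) = 5.09 mol.
Isothermal: T stays 597 K; PV = const ⇒ V₂ = 207 L, P₂ = 122 kPa.
ΔU = 0 (ideal gas, T constant).
W = nRT ln(V₂/V₁) = 5.09×8.314×597×ln(4.72) = 39200 J.
Q = ΔU + W = 39200 J.

39200 J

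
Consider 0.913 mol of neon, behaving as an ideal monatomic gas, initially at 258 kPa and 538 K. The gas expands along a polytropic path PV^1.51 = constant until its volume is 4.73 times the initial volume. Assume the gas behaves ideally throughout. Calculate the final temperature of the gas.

V₁ = nRT₁/P₁ = 0.913×8.314×538/258 = 15.8 L.
Polytropic n=1.51: T₂ = T₁(V₁/V₂)^(n−1) = 538×(0.211)^0.51 = 244 K; P₂ = P₁(V₁/V₂)^n = 24.7 kPa.

244 K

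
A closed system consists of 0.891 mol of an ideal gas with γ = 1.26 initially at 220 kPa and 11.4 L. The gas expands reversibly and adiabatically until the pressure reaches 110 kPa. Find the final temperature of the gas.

293 K

T₁ = P₁V₁/(nR) = 220×11.4/(0.891×8.314) = 339 K.
Adiabatic: T₂/T₁ = (P₂/P₁)^((γ−1)/γ) ⇒ T₂ = 339×(0.500)^0.206 = 293 K; V₂ = 19.8 L.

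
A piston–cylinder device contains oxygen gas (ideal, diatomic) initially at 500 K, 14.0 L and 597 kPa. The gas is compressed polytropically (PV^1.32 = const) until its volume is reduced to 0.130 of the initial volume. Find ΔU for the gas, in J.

n = P₁V₁/(RT₁) = 597×14.0/(8.314×500) = 2.01 mol.
Polytropic n=1.32: T₂ = T₁(V₁/V₂)^(n−1) = 500×(7.69)^0.32 = 961 K; P₂ = P₁(V₁/V₂)^n = 8820 kPa.
For an ideal gas ΔU = nCvΔT with Cv = (5/2)R = 20.8 J/(mol·K).
ΔU = 2.01×20.8×(961−500) = 19200 J.

19200 J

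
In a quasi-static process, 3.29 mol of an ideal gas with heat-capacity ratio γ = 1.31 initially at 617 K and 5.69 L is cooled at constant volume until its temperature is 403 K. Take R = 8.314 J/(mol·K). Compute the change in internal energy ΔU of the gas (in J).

P₁ = nRT₁/V₁ = 3.29×8.314×617/5.69 = 2970 kPa.
Isochoric: V stays 5.69 L; P/T = const ⇒ T₂ = 403 K, P₂ = 1940 kPa.
For an ideal gas ΔU = nCvΔT with Cv = R/(γ−1) = 26.8 J/(mol·K).
ΔU = 3.29×26.8×(403−617) = -18900 J.

-18900 J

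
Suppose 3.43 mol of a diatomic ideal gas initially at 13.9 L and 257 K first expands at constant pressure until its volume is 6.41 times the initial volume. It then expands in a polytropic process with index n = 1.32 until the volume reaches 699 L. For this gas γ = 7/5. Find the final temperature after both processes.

852 K

P₁ = nRT₁/V₁ = 3.43×8.314×257/13.9 = 527 kPa.
Step 1 — Isobaric: P stays 527 kPa; V/T = const ⇒ T₂ = 1650 K, V₂ = 89.1 L.
W = PΔV = 527×(89.1−13.9) kPa·L = 39600 J.
ΔU = nCvΔT = 3.43×20.8×(1650−257) = 99100 J.
Q = ΔU + W = nCpΔT = 139000 J.
State after step 1: P = 527 kPa, V = 89.1 L, T = 1650 K.
Step 2 — Polytropic n=1.32: T₂ = T₁(V₁/V₂)^(n−1) = 1650×(0.127)^0.32 = 852 K; P₂ = P₁(V₁/V₂)^n = 34.8 kPa.
W = (P₁V₁−P₂V₂)/(n−1) = (527×89.1−34.8×699)/0.32 = 70900 J.
ΔU = nCvΔT = 3.43×20.8×(852−1650) = -56700 J.
Q = ΔU + W = 14200 J.
Net over both steps: W = 111000 J, Q = 153000 J, ΔU = 42400 J.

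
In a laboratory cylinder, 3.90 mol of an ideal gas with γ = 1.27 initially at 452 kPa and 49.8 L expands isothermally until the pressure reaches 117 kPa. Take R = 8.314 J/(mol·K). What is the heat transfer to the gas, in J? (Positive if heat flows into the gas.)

T₁ = P₁V₁/(nR) = 452×49.8/(3.90×8.314) = 694 K.
Isothermal: T stays 694 K; PV = const ⇒ V₂ = 192 L, P₂ = 117 kPa.
ΔU = 0 (ideal gas, T constant).
W = nRT ln(V₂/V₁) = 3.90×8.314×694×ln(3.86) = 30400 J.
Q = ΔU + W = 30400 J.

30400 J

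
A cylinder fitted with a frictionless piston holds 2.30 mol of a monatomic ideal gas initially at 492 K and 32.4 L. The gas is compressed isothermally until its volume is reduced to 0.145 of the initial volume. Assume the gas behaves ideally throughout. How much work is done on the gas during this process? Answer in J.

18200 J

P₁ = nRT₁/V₁ = 2.30×8.314×492/32.4 = 290 kPa.
Isothermal: T stays 492 K; PV = const ⇒ V₂ = 4.70 L, P₂ = 2000 kPa.
W = nRT ln(V₂/V₁) = 2.30×8.314×492×ln(0.145) = -18200 J.
Work done on the gas = −W_by = 18200 J.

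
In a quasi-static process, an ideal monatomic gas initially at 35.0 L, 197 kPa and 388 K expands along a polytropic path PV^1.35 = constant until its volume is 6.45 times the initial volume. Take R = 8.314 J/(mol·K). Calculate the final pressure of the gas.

Polytropic n=1.35: T₂ = T₁(V₁/V₂)^(n−1) = 388×(0.155)^0.35 = 202 K; P₂ = P₁(V₁/V₂)^n = 15.9 kPa.

15.9 kPa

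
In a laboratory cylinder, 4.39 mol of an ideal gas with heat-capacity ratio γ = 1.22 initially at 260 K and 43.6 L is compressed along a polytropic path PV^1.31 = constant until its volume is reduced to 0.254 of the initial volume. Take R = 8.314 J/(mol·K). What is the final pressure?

P₁ = nRT₁/V₁ = 4.39×8.314×260/43.6 = 218 kPa.
Polytropic n=1.31: T₂ = T₁(V₁/V₂)^(n−1) = 260×(3.94)^0.31 = 398 K; P₂ = P₁(V₁/V₂)^n = 1310 kPa.

1310 kPa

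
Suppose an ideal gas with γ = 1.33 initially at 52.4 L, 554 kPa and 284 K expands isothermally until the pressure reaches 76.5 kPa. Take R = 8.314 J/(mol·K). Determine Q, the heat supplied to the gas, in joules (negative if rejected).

57500 J

n = P₁V₁/(RT₁) = 554×52.4/(8.314×284) = 12.3 mol.
Isothermal: T stays 284 K; PV = const ⇒ V₂ = 379 L, P₂ = 76.5 kPa.
ΔU = 0 (ideal gas, T constant).
W = nRT ln(V₂/V₁) = 12.3×8.314×284×ln(7.24) = 57500 J.
Q = ΔU + W = 57500 J.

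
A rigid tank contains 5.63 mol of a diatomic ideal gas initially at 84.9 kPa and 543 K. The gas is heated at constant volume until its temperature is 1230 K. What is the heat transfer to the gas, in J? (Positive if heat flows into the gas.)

80400 J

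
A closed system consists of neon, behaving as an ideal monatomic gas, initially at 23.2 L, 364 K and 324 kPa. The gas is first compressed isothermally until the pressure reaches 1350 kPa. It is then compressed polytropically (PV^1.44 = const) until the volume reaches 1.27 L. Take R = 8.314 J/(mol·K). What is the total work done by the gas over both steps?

-26400 J

n = P₁V₁/(RT₁) = 324×23.2/(8.314×364) = 2.48 mol.
Step 1 — Isothermal: T stays 364 K; PV = const ⇒ V₂ = 5.57 L, P₂ = 1350 kPa.
ΔU = 0 (ideal gas, T constant).
W = nRT ln(V₂/V₁) = 2.48×8.314×364×ln(0.240) = -10700 J.
Q = ΔU + W = -10700 J.
State after step 1: P = 1350 kPa, V = 5.57 L, T = 364 K.
Step 2 — Polytropic n=1.44: T₂ = T₁(V₁/V₂)^(n−1) = 364×(4.38)^0.44 = 697 K; P₂ = P₁(V₁/V₂)^n = 11300 kPa.
W = (P₁V₁−P₂V₂)/(n−1) = (1350×5.57−11300×1.27)/0.44 = -15700 J.
ΔU = nCvΔT = 2.48×12.5×(697−364) = 10300 J.
Q = ΔU + W = -5320 J.
Net over both steps: W = -26400 J, Q = -16000 J, ΔU = 10300 J.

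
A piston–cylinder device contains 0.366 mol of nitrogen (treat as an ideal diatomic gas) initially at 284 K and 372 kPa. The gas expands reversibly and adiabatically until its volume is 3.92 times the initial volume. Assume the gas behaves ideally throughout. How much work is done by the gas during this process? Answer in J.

910 J

V₁ = nRT₁/P₁ = 0.366×8.314×284/372 = 2.32 L.
Adiabatic: TV^(γ−1) = const ⇒ T₂ = 284×(0.255)^0.400 = 164 K; PV^γ = const ⇒ P₂ = 54.9 kPa.
ΔU = nCvΔT = 0.366×20.8×(164−284) = -910 J.
Q = 0 for an adiabatic process, so W = −ΔU = 910 J.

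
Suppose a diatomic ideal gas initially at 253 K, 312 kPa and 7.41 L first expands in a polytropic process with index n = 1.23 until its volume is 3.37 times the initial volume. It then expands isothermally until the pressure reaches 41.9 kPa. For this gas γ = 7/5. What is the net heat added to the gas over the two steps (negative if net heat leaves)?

n = P₁V₁/(RT₁) = 312×7.41/(8.314×253) = 1.10 mol.
Step 1 — Polytropic n=1.23: T₂ = T₁(V₁/V₂)^(n−1) = 253×(0.297)^0.23 = 191 K; P₂ = P₁(V₁/V₂)^n = 70.0 kPa.
W = (P₁V₁−P₂V₂)/(n−1) = (312×7.41−70.0×25.0)/0.23 = 2450 J.
ΔU = nCvΔT = 1.10×20.8×(191−253) = -1410 J.
Q = ΔU + W = 1040 J.
State after step 1: P = 70.0 kPa, V = 25.0 L, T = 191 K.
Step 2 — Isothermal: T stays 191 K; PV = const ⇒ V₂ = 41.7 L, P₂ = 41.9 kPa.
ΔU = 0 (ideal gas, T constant).
W = nRT ln(V₂/V₁) = 1.10×8.314×191×ln(1.67) = 898 J.
Q = ΔU + W = 898 J.
Net over both steps: W = 3350 J, Q = 1940 J, ΔU = -1410 J.

1940 J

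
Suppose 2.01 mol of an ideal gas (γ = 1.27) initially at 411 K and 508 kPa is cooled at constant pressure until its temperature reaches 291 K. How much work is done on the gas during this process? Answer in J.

V₁ = nRT₁/P₁ = 2.01×8.314×411/508 = 13.5 L.
Isobaric: P stays 508 kPa; V/T = const ⇒ T₂ = 291 K, V₂ = 9.57 L.
W = PΔV = 508×(9.57−13.5) kPa·L = -2010 J.
Work done on the gas = −W_by = 2010 J.

2010 J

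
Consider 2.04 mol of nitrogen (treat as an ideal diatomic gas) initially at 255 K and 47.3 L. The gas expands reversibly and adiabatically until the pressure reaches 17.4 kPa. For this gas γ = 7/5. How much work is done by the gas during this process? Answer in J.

4080 J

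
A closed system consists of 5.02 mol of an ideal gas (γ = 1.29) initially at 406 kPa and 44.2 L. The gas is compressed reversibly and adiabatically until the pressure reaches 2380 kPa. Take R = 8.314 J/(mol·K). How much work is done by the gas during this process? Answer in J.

-30200 J

T₁ = P₁V₁/(nR) = 406×44.2/(5.02×8.314) = 430 K.
Adiabatic: T₂/T₁ = (P₂/P₁)^((γ−1)/γ) ⇒ T₂ = 430×(5.86)^0.225 = 640 K; V₂ = 11.2 L.
ΔU = nCvΔT = 5.02×28.7×(640−430) = 30200 J.
Q = 0 for an adiabatic process, so W = −ΔU = -30200 J.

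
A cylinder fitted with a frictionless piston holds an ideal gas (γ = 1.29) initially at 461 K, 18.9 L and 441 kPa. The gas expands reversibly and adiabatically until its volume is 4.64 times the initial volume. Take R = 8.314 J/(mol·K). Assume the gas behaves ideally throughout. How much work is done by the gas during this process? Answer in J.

10300 J

n = P₁V₁/(RT₁) = 441×18.9/(8.314×461) = 2.17 mol.
Adiabatic: TV^(γ−1) = const ⇒ T₂ = 461×(0.216)^0.290 = 295 K; PV^γ = const ⇒ P₂ = 60.9 kPa.
ΔU = nCvΔT = 2.17×28.7×(295−461) = -10300 J.
Q = 0 for an adiabatic process, so W = −ΔU = 10300 J.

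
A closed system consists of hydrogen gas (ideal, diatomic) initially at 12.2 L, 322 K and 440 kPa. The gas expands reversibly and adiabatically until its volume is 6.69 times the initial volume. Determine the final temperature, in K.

Adiabatic: TV^(γ−1) = const ⇒ T₂ = 322×(0.149)^0.400 = 151 K; PV^γ = const ⇒ P₂ = 30.8 kPa.

151 K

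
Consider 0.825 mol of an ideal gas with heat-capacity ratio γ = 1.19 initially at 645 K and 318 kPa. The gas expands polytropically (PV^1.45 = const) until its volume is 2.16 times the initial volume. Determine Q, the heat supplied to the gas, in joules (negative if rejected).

V₁ = nRT₁/P₁ = 0.825×8.314×645/318 = 13.9 L.
Polytropic n=1.45: T₂ = T₁(V₁/V₂)^(n−1) = 645×(0.463)^0.45 = 456 K; P₂ = P₁(V₁/V₂)^n = 104 kPa.
W = (P₁V₁−P₂V₂)/(n−1) = (318×13.9−104×30.1)/0.45 = 2880 J.
ΔU = nCvΔT = 0.825×43.8×(456−645) = -6820 J.
Q = ΔU + W = -3940 J.

-3940 J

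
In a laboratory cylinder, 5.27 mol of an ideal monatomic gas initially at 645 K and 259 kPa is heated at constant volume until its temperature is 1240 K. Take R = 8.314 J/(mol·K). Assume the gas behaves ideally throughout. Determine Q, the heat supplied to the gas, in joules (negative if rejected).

39100 J

V₁ = nRT₁/P₁ = 5.27×8.314×645/259 = 109 L.
Isochoric: V stays 109 L; P/T = const ⇒ T₂ = 1240 K, P₂ = 498 kPa.
W = 0 (no volume change).
ΔU = nCvΔT = 5.27×12.5×(1240−645) = 39100 J.
Q = ΔU = 39100 J.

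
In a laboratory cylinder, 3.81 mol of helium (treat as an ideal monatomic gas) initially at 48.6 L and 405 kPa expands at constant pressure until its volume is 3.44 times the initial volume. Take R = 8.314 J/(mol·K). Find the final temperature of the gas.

T₁ = P₁V₁/(nR) = 405×48.6/(3.81×8.314) = 621 K.
Isobaric: P stays 405 kPa; V/T = const ⇒ T₂ = 2140 K, V₂ = 167 L.

2140 K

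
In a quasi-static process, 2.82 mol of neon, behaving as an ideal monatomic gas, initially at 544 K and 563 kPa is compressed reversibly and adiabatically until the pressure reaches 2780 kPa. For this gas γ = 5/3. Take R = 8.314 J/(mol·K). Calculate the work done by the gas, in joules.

V₁ = nRT₁/P₁ = 2.82×8.314×544/563 = 22.7 L.
Adiabatic: T₂/T₁ = (P₂/P₁)^((γ−1)/γ) ⇒ T₂ = 544×(4.94)^0.400 = 1030 K; V₂ = 8.69 L.
ΔU = nCvΔT = 2.82×12.5×(1030−544) = 17100 J.
Q = 0 for an adiabatic process, so W = −ΔU = -17100 J.

-17100 J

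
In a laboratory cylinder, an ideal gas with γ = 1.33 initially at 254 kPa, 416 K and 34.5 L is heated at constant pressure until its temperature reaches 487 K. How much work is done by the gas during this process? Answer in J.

1500 J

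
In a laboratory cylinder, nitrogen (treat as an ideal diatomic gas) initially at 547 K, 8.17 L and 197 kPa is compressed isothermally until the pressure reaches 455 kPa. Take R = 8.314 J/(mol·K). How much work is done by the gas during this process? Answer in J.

-1350 J

n = P₁V₁/(RT₁) = 197×8.17/(8.314×547) = 0.354 mol.
Isothermal: T stays 547 K; PV = const ⇒ V₂ = 3.54 L, P₂ = 455 kPa.
W = nRT ln(V₂/V₁) = 0.354×8.314×547×ln(0.433) = -1350 J.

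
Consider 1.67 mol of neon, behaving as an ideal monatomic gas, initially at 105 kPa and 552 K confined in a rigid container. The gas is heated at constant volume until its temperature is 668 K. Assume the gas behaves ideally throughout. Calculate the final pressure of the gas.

127 kPa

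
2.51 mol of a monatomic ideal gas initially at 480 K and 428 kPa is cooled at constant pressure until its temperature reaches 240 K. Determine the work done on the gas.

5010 J

V₁ = nRT₁/P₁ = 2.51×8.314×480/428 = 23.4 L.
Isobaric: P stays 428 kPa; V/T = const ⇒ T₂ = 240 K, V₂ = 11.7 L.
W = PΔV = 428×(11.7−23.4) kPa·L = -5010 J.
Work done on the gas = −W_by = 5010 J.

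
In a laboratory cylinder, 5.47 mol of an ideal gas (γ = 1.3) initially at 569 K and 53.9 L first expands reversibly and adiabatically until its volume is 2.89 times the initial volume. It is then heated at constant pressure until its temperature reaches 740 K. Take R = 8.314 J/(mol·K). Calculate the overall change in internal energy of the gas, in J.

25900 J

P₁ = nRT₁/V₁ = 5.47×8.314×569/53.9 = 480 kPa.
Step 1 — Adiabatic: TV^(γ−1) = const ⇒ T₂ = 569×(0.346)^0.300 = 414 K; PV^γ = const ⇒ P₂ = 121 kPa.
ΔU = nCvΔT = 5.47×27.7×(414−569) = -23500 J.
Q = 0 for an adiabatic process, so W = −ΔU = 23500 J.
State after step 1: P = 121 kPa, V = 156 L, T = 414 K.
Step 2 — Isobaric: P stays 121 kPa; V/T = const ⇒ T₂ = 740 K, V₂ = 279 L.
W = PΔV = 121×(279−156) kPa·L = 14800 J.
ΔU = nCvΔT = 5.47×27.7×(740−414) = 49400 J.
Q = ΔU + W = nCpΔT = 64300 J.
Net over both steps: W = 38400 J, Q = 64300 J, ΔU = 25900 J.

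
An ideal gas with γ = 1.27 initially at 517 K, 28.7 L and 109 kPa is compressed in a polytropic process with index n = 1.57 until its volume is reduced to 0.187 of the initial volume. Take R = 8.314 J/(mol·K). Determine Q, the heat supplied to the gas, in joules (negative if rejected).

9760 J

n = P₁V₁/(RT₁) = 109×28.7/(8.314×517) = 0.728 mol.
Polytropic n=1.57: T₂ = T₁(V₁/V₂)^(n−1) = 517×(5.35)^0.57 = 1340 K; P₂ = P₁(V₁/V₂)^n = 1520 kPa.
W = (P₁V₁−P₂V₂)/(n−1) = (109×28.7−1520×5.37)/0.57 = -8780 J.
ΔU = nCvΔT = 0.728×30.8×(1340−517) = 18500 J.
Q = ΔU + W = 9760 J.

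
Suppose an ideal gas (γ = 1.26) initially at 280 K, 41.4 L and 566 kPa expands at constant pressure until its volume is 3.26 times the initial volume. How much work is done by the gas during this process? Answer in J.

53000 J

n = P₁V₁/(RT₁) = 566×41.4/(8.314×280) = 10.1 mol.
Isobaric: P stays 566 kPa; V/T = const ⇒ T₂ = 913 K, V₂ = 135 L.
W = PΔV = 566×(135−41.4) kPa·L = 53000 J.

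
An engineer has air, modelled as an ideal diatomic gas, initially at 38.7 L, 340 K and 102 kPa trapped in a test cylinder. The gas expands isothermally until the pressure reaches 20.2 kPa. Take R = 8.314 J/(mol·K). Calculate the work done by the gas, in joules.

n = P₁V₁/(RT₁) = 102×38.7/(8.314×340) = 1.40 mol.
Isothermal: T stays 340 K; PV = const ⇒ V₂ = 195 L, P₂ = 20.2 kPa.
W = nRT ln(V₂/V₁) = 1.40×8.314×340×ln(5.05) = 6390 J.

6390 J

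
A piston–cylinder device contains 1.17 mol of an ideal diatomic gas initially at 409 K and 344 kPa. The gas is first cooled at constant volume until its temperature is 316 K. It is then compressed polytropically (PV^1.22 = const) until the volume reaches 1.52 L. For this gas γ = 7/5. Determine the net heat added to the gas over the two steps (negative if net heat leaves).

-5800 J

V₁ = nRT₁/P₁ = 1.17×8.314×409/344 = 11.6 L.
Step 1 — Isochoric: V stays 11.6 L; P/T = const ⇒ T₂ = 316 K, P₂ = 266 kPa.
W = 0 (no volume change).
ΔU = nCvΔT = 1.17×20.8×(316−409) = -2260 J.
Q = ΔU = -2260 J.
State after step 1: P = 266 kPa, V = 11.6 L, T = 316 K.
Step 2 — Polytropic n=1.22: T₂ = T₁(V₁/V₂)^(n−1) = 316×(7.61)^0.22 = 494 K; P₂ = P₁(V₁/V₂)^n = 3160 kPa.
W = (P₁V₁−P₂V₂)/(n−1) = (266×11.6−3160×1.52)/0.22 = -7860 J.
ΔU = nCvΔT = 1.17×20.8×(494−316) = 4320 J.
Q = ΔU + W = -3540 J.
Net over both steps: W = -7860 J, Q = -5800 J, ΔU = 2060 J.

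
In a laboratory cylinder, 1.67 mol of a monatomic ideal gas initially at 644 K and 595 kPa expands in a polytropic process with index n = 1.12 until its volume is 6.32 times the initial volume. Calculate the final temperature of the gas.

516 K

V₁ = nRT₁/P₁ = 1.67×8.314×644/595 = 15.0 L.
Polytropic n=1.12: T₂ = T₁(V₁/V₂)^(n−1) = 644×(0.158)^0.12 = 516 K; P₂ = P₁(V₁/V₂)^n = 75.5 kPa.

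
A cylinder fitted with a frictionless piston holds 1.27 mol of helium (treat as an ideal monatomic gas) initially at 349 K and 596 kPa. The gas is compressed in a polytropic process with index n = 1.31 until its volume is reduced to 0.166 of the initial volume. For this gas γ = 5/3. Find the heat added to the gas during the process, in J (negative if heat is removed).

V₁ = nRT₁/P₁ = 1.27×8.314×349/596 = 6.18 L.
Polytropic n=1.31: T₂ = T₁(V₁/V₂)^(n−1) = 349×(6.02)^0.31 = 609 K; P₂ = P₁(V₁/V₂)^n = 6260 kPa.
W = (P₁V₁−P₂V₂)/(n−1) = (596×6.18−6260×1.03)/0.31 = -8850 J.
ΔU = nCvΔT = 1.27×12.5×(609−349) = 4120 J.
Q = ΔU + W = -4740 J.

-4740 J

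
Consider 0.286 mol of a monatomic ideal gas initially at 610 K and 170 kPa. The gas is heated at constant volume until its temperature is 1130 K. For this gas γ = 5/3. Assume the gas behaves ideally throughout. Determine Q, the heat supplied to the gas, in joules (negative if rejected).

V₁ = nRT₁/P₁ = 0.286×8.314×610/170 = 8.53 L.
Isochoric: V stays 8.53 L; P/T = const ⇒ T₂ = 1130 K, P₂ = 315 kPa.
W = 0 (no volume change).
ΔU = nCvΔT = 0.286×12.5×(1130−610) = 1850 J.
Q = ΔU = 1850 J.

1850 J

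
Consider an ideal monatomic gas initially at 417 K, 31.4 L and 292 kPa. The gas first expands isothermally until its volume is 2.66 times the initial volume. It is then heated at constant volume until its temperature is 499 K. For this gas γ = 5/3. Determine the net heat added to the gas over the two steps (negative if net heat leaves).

11700 J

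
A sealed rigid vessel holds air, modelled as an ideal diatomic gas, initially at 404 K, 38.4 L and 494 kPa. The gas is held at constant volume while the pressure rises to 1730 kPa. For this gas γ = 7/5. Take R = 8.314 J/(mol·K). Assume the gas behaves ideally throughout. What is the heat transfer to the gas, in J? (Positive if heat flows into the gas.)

119000 J

n = P₁V₁/(RT₁) = 494×38.4/(8.314×404) = 5.65 mol.
Isochoric: V stays 38.4 L; P/T = const ⇒ T₂ = 1410 K, P₂ = 1730 kPa.
W = 0 (no volume change).
ΔU = nCvΔT = 5.65×20.8×(1410−404) = 119000 J.
Q = ΔU = 119000 J.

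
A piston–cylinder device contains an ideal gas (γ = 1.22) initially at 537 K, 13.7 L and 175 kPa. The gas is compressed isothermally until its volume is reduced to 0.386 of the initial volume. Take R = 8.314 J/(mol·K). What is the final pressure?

Isothermal: T stays 537 K; PV = const ⇒ V₂ = 5.29 L, P₂ = 453 kPa.

453 kPa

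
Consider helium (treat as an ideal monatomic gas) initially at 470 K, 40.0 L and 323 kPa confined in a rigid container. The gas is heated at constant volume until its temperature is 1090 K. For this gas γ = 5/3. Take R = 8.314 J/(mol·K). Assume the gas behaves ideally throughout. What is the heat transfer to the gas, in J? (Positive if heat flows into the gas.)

n = P₁V₁/(RT₁) = 323×40.0/(8.314×470) = 3.31 mol.
Isochoric: V stays 40.0 L; P/T = const ⇒ T₂ = 1090 K, P₂ = 749 kPa.
W = 0 (no volume change).
ΔU = nCvΔT = 3.31×12.5×(1090−470) = 25600 J.
Q = ΔU = 25600 J.

25600 J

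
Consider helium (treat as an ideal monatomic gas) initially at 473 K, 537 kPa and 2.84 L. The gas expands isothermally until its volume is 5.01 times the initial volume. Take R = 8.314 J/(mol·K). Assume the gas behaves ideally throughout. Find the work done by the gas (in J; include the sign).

2460 J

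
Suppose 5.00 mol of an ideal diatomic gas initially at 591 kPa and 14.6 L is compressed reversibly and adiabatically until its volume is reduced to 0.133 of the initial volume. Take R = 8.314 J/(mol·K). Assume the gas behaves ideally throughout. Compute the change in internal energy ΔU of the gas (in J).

26800 J

T₁ = P₁V₁/(nR) = 591×14.6/(5.00×8.314) = 208 K.
Adiabatic: TV^(γ−1) = const ⇒ T₂ = 208×(7.52)^0.400 = 465 K; PV^γ = const ⇒ P₂ = 9960 kPa.
For an ideal gas ΔU = nCvΔT with Cv = (5/2)R = 20.8 J/(mol·K).
ΔU = 5.00×20.8×(465−208) = 26800 J.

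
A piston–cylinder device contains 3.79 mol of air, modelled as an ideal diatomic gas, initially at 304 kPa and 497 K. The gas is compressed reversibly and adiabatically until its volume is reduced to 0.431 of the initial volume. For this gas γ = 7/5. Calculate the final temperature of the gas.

V₁ = nRT₁/P₁ = 3.79×8.314×497/304 = 51.5 L.
Adiabatic: TV^(γ−1) = const ⇒ T₂ = 497×(2.32)^0.400 = 696 K; PV^γ = const ⇒ P₂ = 988 kPa.

696 K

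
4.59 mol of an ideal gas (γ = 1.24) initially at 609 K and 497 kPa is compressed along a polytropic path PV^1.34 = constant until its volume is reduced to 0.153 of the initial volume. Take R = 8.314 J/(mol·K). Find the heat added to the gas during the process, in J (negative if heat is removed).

25400 J

V₁ = nRT₁/P₁ = 4.59×8.314×609/497 = 46.8 L.
Polytropic n=1.34: T₂ = T₁(V₁/V₂)^(n−1) = 609×(6.54)^0.34 = 1150 K; P₂ = P₁(V₁/V₂)^n = 6150 kPa.
W = (P₁V₁−P₂V₂)/(n−1) = (497×46.8−6150×7.15)/0.34 = -61100 J.
ΔU = nCvΔT = 4.59×34.6×(1150−609) = 86500 J.
Q = ΔU + W = 25400 J.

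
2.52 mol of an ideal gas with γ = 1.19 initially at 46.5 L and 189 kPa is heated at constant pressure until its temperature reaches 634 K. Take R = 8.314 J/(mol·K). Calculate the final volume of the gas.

T₁ = P₁V₁/(nR) = 189×46.5/(2.52×8.314) = 419 K.
Isobaric: P stays 189 kPa; V/T = const ⇒ T₂ = 634 K, V₂ = 70.3 L.

70.3 L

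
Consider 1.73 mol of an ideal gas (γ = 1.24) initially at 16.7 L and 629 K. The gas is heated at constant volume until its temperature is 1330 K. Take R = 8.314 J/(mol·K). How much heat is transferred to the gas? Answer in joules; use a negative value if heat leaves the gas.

P₁ = nRT₁/V₁ = 1.73×8.314×629/16.7 = 542 kPa.
Isochoric: V stays 16.7 L; P/T = const ⇒ T₂ = 1330 K, P₂ = 1150 kPa.
W = 0 (no volume change).
ΔU = nCvΔT = 1.73×34.6×(1330−629) = 42000 J.
Q = ΔU = 42000 J.

42000 J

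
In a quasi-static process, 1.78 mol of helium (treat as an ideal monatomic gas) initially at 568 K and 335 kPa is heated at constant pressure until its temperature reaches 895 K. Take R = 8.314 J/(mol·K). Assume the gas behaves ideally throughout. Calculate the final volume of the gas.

39.5 L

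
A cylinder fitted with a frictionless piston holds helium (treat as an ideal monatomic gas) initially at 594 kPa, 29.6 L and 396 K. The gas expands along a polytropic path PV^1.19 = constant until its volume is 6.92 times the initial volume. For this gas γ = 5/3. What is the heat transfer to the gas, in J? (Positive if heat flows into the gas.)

20400 J

n = P₁V₁/(RT₁) = 594×29.6/(8.314×396) = 5.34 mol.
Polytropic n=1.19: T₂ = T₁(V₁/V₂)^(n−1) = 396×(0.145)^0.19 = 274 K; P₂ = P₁(V₁/V₂)^n = 59.4 kPa.
W = (P₁V₁−P₂V₂)/(n−1) = (594×29.6−59.4×205)/0.19 = 28500 J.
ΔU = nCvΔT = 5.34×12.5×(274−396) = -8110 J.
Q = ΔU + W = 20400 J.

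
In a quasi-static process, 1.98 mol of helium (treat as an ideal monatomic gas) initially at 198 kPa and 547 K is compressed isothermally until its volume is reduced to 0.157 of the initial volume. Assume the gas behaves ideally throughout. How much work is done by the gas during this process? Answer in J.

-16700 J

V₁ = nRT₁/P₁ = 1.98×8.314×547/198 = 45.5 L.
Isothermal: T stays 547 K; PV = const ⇒ V₂ = 7.14 L, P₂ = 1260 kPa.
W = nRT ln(V₂/V₁) = 1.98×8.314×547×ln(0.157) = -16700 J.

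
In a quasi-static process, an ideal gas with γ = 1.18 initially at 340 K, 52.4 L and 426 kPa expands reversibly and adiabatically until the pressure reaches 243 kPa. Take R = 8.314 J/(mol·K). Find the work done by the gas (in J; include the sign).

n = P₁V₁/(RT₁) = 426×52.4/(8.314×340) = 7.90 mol.
Adiabatic: T₂/T₁ = (P₂/P₁)^((γ−1)/γ) ⇒ T₂ = 340×(0.570)^0.153 = 312 K; V₂ = 84.3 L.
ΔU = nCvΔT = 7.90×46.2×(312−340) = -10200 J.
Q = 0 for an adiabatic process, so W = −ΔU = 10200 J.

10200 J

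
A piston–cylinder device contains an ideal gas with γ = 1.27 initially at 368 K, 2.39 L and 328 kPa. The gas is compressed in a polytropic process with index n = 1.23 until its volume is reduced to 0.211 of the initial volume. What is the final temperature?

526 K

Polytropic n=1.23: T₂ = T₁(V₁/V₂)^(n−1) = 368×(4.74)^0.23 = 526 K; P₂ = P₁(V₁/V₂)^n = 2220 kPa.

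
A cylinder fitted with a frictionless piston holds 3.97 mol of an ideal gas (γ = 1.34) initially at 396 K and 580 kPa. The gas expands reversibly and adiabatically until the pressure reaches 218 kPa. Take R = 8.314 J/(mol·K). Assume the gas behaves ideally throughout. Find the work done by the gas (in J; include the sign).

8450 J

V₁ = nRT₁/P₁ = 3.97×8.314×396/580 = 22.5 L.
Adiabatic: T₂/T₁ = (P₂/P₁)^((γ−1)/γ) ⇒ T₂ = 396×(0.376)^0.254 = 309 K; V₂ = 46.8 L.
ΔU = nCvΔT = 3.97×24.5×(309−396) = -8450 J.
Q = 0 for an adiabatic process, so W = −ΔU = 8450 J.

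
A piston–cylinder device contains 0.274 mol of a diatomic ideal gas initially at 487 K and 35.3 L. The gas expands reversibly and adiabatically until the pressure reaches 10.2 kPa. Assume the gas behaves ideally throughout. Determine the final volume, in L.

P₁ = nRT₁/V₁ = 0.274×8.314×487/35.3 = 31.4 kPa.
Adiabatic: T₂/T₁ = (P₂/P₁)^((γ−1)/γ) ⇒ T₂ = 487×(0.325)^0.286 = 353 K; V₂ = 78.9 L.

78.9 L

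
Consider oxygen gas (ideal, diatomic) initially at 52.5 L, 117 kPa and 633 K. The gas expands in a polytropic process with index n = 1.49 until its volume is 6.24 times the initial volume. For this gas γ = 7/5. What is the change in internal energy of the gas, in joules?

-9100 J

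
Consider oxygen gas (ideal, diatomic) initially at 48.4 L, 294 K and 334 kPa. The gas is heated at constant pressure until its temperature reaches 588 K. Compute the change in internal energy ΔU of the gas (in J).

n = P₁V₁/(RT₁) = 334×48.4/(8.314×294) = 6.61 mol.
Isobaric: P stays 334 kPa; V/T = const ⇒ T₂ = 588 K, V₂ = 96.8 L.
For an ideal gas ΔU = nCvΔT with Cv = (5/2)R = 20.8 J/(mol·K).
ΔU = 6.61×20.8×(588−294) = 40400 J.

40400 J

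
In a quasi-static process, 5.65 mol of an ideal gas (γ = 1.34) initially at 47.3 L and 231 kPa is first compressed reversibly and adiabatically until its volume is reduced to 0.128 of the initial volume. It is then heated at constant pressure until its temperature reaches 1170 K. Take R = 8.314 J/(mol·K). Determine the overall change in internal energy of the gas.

T₁ = P₁V₁/(nR) = 231×47.3/(5.65×8.314) = 233 K.
Step 1 — Adiabatic: TV^(γ−1) = const ⇒ T₂ = 233×(7.81)^0.340 = 468 K; PV^γ = const ⇒ P₂ = 3630 kPa.
ΔU = nCvΔT = 5.65×24.5×(468−233) = 32500 J.
Q = 0 for an adiabatic process, so W = −ΔU = -32500 J.
State after step 1: P = 3630 kPa, V = 6.05 L, T = 468 K.
Step 2 — Isobaric: P stays 3630 kPa; V/T = const ⇒ T₂ = 1170 K, V₂ = 15.1 L.
W = PΔV = 3630×(15.1−6.05) kPa·L = 33000 J.
ΔU = nCvΔT = 5.65×24.5×(1170−468) = 97000 J.
Q = ΔU + W = nCpΔT = 130000 J.
Net over both steps: W = 470 J, Q = 130000 J, ΔU = 130000 J.

130000 J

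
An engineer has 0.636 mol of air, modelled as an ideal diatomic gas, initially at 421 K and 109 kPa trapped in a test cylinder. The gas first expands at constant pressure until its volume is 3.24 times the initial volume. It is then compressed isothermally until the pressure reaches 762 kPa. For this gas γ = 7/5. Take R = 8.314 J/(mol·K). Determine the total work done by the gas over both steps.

-9040 J

V₁ = nRT₁/P₁ = 0.636×8.314×421/109 = 20.4 L.
Step 1 — Isobaric: P stays 109 kPa; V/T = const ⇒ T₂ = 1360 K, V₂ = 66.2 L.
W = PΔV = 109×(66.2−20.4) kPa·L = 4990 J.
ΔU = nCvΔT = 0.636×20.8×(1360−421) = 12500 J.
Q = ΔU + W = nCpΔT = 17500 J.
State after step 1: P = 109 kPa, V = 66.2 L, T = 1360 K.
Step 2 — Isothermal: T stays 1360 K; PV = const ⇒ V₂ = 9.47 L, P₂ = 762 kPa.
ΔU = 0 (ideal gas, T constant).
W = nRT ln(V₂/V₁) = 0.636×8.314×1360×ln(0.143) = -14000 J.
Q = ΔU + W = -14000 J.
Net over both steps: W = -9040 J, Q = 3430 J, ΔU = 12500 J.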